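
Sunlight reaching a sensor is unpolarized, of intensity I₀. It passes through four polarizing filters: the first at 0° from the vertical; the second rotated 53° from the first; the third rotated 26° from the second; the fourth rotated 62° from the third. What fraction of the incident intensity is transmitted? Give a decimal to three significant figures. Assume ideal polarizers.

≈ 0.0322 I₀

Unpolarized light through the first polarizer → I₁ = ½ I₀, now polarized at 0°.
I₂ = I₁ cos²(53°) = 0.5 · 0.3622 I₀ = 0.1811 I₀.
I₃ = I₂ cos²(26°) = 0.1811 · 0.8078 I₀ = 0.1463 I₀.
I₄ = I₃ cos²(62°) = 0.1463 · 0.2204 I₀ = 0.03224 I₀.
Transmitted fraction = 0.03224.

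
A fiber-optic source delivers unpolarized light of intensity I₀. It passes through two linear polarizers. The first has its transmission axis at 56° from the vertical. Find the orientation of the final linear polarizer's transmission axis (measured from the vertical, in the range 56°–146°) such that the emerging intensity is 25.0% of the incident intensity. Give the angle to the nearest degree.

Unpolarized light through the first polarizer → I₁ = ½ I₀, now polarized at 56°.
Need I₂/I₀ = 0.25, so cos²(θ − 56°) = 0.25 / 0.5 = 0.5.
θ − 56° = arccos(√0.5) = 45.0°, giving θ ≈ 56 + 45.0 = 101.0°.

θ ≈ 101°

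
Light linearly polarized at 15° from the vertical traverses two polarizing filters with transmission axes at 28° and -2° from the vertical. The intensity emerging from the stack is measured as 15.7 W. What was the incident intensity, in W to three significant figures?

I₀ ≈ 22.0 W

I₁ = I₀ cos²(28° − 15°) = I₀ cos²(13°) = 0.9494 I₀.
I₂ = I₁ cos²(-2° − 28°) = 0.9494 I₀ · cos²(30°) = 0.712 I₀.
So 15.7 W = 0.712 I₀, giving I₀ = 15.7/0.712 = 22.05 W.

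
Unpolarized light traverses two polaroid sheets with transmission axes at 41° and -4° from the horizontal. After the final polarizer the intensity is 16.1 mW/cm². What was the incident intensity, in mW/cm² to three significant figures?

I₀ ≈ 64.4 mW/cm²

Unpolarized light through the first polarizer → I₁ = ½ I₀, now polarized at 41°.
I₂ = I₁ cos²(-4° − 41°) = 0.5 I₀ · cos²(45°) = 0.25 I₀.
So 16.1 mW/cm² = 0.25 I₀, giving I₀ = 16.1/0.25 = 64.4 mW/cm².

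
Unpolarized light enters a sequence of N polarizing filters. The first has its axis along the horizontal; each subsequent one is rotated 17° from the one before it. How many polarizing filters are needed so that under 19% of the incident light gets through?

N = 12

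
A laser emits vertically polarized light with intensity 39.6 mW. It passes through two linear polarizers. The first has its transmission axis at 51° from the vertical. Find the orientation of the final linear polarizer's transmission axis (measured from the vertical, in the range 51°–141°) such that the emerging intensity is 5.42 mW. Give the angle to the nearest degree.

By Malus's law, I₁ = I₀ cos²(51° − 0°) = I₀ cos²(51°) = 0.396 I₀.
Target fraction: 5.42 / 39.6 mW = 0.1369 of I₀.
Need I₂/I₀ = 0.1369, so cos²(θ − 51°) = 0.1369 / 0.396 = 0.3456.
θ − 51° = arccos(√0.3456) = 54.0°, giving θ ≈ 51 + 54.0 = 105.0°.

θ ≈ 105°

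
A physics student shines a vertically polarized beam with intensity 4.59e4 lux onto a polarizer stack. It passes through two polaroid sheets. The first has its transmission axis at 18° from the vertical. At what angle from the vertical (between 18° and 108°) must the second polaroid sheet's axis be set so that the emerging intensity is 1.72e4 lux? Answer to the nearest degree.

θ ≈ 68°

I₁ = I₀ cos²(18° − 0°) = I₀ cos²(18°) = 0.9045 I₀.
Target fraction: 1.72e4 / 4.59e4 lux = 0.3747 of I₀.
Need I₂/I₀ = 0.3747, so cos²(θ − 18°) = 0.3747 / 0.9045 = 0.4143.
θ − 18° = arccos(√0.4143) = 49.9°, giving θ ≈ 18 + 49.9 = 67.9°.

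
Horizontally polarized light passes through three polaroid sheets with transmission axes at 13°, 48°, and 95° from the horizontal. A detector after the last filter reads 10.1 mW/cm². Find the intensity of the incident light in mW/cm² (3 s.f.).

By Malus's law, I₁ = I₀ cos²(13° − 0°) = I₀ cos²(13°) = 0.9494 I₀.
I₂ = I₁ cos²(48° − 13°) = 0.9494 I₀ · cos²(35°) = 0.6371 I₀.
I₃ = I₂ cos²(95° − 48°) = 0.6371 I₀ · cos²(47°) = 0.2963 I₀.
So 10.1 mW/cm² = 0.2963 I₀, giving I₀ = 10.1/0.2963 = 34.09 mW/cm².

I₀ ≈ 34.1 mW/cm²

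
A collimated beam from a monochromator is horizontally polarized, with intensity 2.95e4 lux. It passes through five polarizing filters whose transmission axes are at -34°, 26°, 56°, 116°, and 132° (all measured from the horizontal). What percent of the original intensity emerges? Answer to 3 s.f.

By Malus's law, I₁ = 2.95e4 lux · cos²(34°) = 2.028e+04 lux.
I₂ = I₁ · cos²(60°) = 2.028e+04 · 0.25 = 5069 lux.
I₃ = I₂ · cos²(30°) = 5069 · 0.75 = 3802 lux.
I₄ = I₃ · cos²(60°) = 3802 · 0.25 = 950.4 lux.
I₅ = I₄ · cos²(16°) = 950.4 · 0.924 = 878.2 lux.
That is 2.977% of the incident intensity.

≈ 2.98%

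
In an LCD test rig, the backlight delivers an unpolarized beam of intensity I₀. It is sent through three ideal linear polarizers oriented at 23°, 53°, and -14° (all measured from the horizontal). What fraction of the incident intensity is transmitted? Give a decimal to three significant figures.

Unpolarized light through the first polarizer → I₁ = ½ I₀, now polarized at 23°.
I₂ = I₁ cos²(53° − 23°) = 0.5 I₀ · cos²(30°) = 0.375 I₀.
I₃ = I₂ cos²(-14° − 53°) = 0.375 I₀ · cos²(67°) = 0.05725 I₀.
Transmitted fraction = 0.05725.

≈ 0.0573 I₀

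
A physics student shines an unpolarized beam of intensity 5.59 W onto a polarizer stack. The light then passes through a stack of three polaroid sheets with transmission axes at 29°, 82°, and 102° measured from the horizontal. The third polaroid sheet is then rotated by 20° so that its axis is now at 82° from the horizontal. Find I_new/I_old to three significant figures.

Before rotation:
Unpolarized light through the first polarizer → I₁ = ½ I₀, now polarized at 29°.
I₂ = I₁ cos²(82° − 29°) = 0.5 I₀ · cos²(53°) = 0.1811 I₀.
I₃ = I₂ cos²(102° − 82°) = 0.1811 I₀ · cos²(20°) = 0.1599 I₀.
After rotation:
Unpolarized light through the first polarizer → I₁ = ½ I₀, now polarized at 29°.
I₂ = I₁ cos²(82° − 29°) = 0.5 I₀ · cos²(53°) = 0.1811 I₀.
I₃ = I₂ cos²(82° − 82°) = 0.1811 I₀ · cos²(0°) = 0.1811 I₀.
Ratio = 0.1811 / 0.1599 = 1.132.

I_new/I_old ≈ 1.13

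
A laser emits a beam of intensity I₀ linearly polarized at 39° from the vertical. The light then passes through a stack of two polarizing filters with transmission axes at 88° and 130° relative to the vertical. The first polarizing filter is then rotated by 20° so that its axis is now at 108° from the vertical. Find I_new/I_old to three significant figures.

I_new/I_old ≈ 0.464

Before rotation:
By Malus's law, I₁ = I₀ cos²(88° − 39°) = I₀ cos²(49°) = 0.4304 I₀.
I₂ = I₁ cos²(130° − 88°) = 0.4304 I₀ · cos²(42°) = 0.2377 I₀.
After rotation:
I₁ = I₀ cos²(108° − 39°) = I₀ cos²(69°) = 0.1284 I₀.
I₂ = I₁ cos²(130° − 108°) = 0.1284 I₀ · cos²(22°) = 0.1104 I₀.
Ratio = 0.1104 / 0.2377 = 0.4645.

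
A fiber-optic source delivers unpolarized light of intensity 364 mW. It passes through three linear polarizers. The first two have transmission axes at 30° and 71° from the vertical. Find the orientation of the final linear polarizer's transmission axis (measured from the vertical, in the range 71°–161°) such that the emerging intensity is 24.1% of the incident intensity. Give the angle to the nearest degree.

Unpolarized light through the first polarizer → I₁ = ½ I₀, now polarized at 30°.
I₂ = I₁ cos²(71° − 30°) = 0.5 I₀ · cos²(41°) = 0.2848 I₀.
Need I₃/I₀ = 0.241, so cos²(θ − 71°) = 0.241 / 0.2848 = 0.8462.
θ − 71° = arccos(√0.8462) = 23.1°, giving θ ≈ 71 + 23.1 = 94.1°.

θ ≈ 94°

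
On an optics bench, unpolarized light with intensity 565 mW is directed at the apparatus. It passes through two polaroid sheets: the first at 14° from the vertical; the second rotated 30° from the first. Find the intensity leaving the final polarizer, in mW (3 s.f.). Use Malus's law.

I ≈ 212 mW

Unpolarized light through the first polarizer → I₁ = 565 mW/2 = 282.5 mW, polarized at 14°.
I₂ = I₁ · cos²(30°) = 282.5 · 0.75 = 211.9 mW.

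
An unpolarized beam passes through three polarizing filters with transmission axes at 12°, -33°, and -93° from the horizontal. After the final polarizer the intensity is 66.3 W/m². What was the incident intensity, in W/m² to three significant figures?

Unpolarized light through the first polarizer → I₁ = ½ I₀, now polarized at 12°.
I₂ = I₁ cos²(-33° − 12°) = 0.5 I₀ · cos²(45°) = 0.25 I₀.
I₃ = I₂ cos²(-93° + 33°) = 0.25 I₀ · cos²(60°) = 0.0625 I₀.
So 66.3 W/m² = 0.0625 I₀, giving I₀ = 66.3/0.0625 = 1061 W/m².

I₀ ≈ 1060 W/m²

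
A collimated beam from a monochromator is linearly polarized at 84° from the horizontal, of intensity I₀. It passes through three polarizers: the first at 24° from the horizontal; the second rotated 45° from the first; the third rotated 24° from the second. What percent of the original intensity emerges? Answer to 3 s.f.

≈ 10.4%

I₁ = I₀ cos²(24° − 84°) = I₀ cos²(60°) = 0.25 I₀.
I₂ = I₁ cos²(45°) = 0.25 · 0.5 I₀ = 0.125 I₀.
I₃ = I₂ cos²(24°) = 0.125 · 0.8346 I₀ = 0.1043 I₀.
That is 10.43% of the incident intensity.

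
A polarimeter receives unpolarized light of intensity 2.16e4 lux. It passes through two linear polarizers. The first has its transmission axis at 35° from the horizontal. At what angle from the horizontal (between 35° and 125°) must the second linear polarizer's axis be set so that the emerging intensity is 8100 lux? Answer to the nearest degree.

θ ≈ 65°

Unpolarized light through the first polarizer → I₁ = ½ I₀, now polarized at 35°.
Target fraction: 8100 / 2.16e4 lux = 0.375 of I₀.
Need I₂/I₀ = 0.375, so cos²(θ − 35°) = 0.375 / 0.5 = 0.75.
θ − 35° = arccos(√0.75) = 30.0°, giving θ ≈ 35 + 30.0 = 65.0°.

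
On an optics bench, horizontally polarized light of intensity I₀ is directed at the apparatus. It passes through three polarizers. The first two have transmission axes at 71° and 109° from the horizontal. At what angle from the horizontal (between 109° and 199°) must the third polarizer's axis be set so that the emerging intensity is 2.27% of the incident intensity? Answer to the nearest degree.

I₁ = I₀ cos²(71° − 0°) = I₀ cos²(71°) = 0.106 I₀.
I₂ = I₁ cos²(109° − 71°) = 0.106 I₀ · cos²(38°) = 0.06582 I₀.
Need I₃/I₀ = 0.0227, so cos²(θ − 109°) = 0.0227 / 0.06582 = 0.3449.
θ − 109° = arccos(√0.3449) = 54.0°, giving θ ≈ 109 + 54.0 = 163.0°.

θ ≈ 163°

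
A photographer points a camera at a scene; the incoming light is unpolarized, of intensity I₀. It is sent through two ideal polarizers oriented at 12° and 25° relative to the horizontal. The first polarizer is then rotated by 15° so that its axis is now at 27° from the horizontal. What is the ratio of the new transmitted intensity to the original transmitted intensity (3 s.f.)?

I_new/I_old ≈ 1.05

Before rotation:
Unpolarized light through the first polarizer → I₁ = ½ I₀, now polarized at 12°.
I₂ = I₁ cos²(25° − 12°) = 0.5 I₀ · cos²(13°) = 0.4747 I₀.
After rotation:
Unpolarized light through the first polarizer → I₁ = ½ I₀, now polarized at 27°.
I₂ = I₁ cos²(25° − 27°) = 0.5 I₀ · cos²(2°) = 0.4994 I₀.
Ratio = 0.4994 / 0.4747 = 1.052.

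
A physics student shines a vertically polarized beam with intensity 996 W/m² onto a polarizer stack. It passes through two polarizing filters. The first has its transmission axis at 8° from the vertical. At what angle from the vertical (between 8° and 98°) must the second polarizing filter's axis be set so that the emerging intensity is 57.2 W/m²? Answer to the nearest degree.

I₁ = I₀ cos²(8° − 0°) = I₀ cos²(8°) = 0.9806 I₀.
Target fraction: 57.2 / 996 W/m² = 0.05743 of I₀.
Need I₂/I₀ = 0.05743, so cos²(θ − 8°) = 0.05743 / 0.9806 = 0.05856.
θ − 8° = arccos(√0.05856) = 76.0°, giving θ ≈ 8 + 76.0 = 84.0°.

θ ≈ 84°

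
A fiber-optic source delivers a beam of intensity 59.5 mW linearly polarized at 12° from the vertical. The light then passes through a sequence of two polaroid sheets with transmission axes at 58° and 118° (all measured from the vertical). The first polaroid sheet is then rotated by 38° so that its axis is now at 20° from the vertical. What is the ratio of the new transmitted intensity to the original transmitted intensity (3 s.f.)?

I_new/I_old ≈ 0.157

Before rotation:
I₁ = I₀ cos²(58° − 12°) = I₀ cos²(46°) = 0.4826 I₀.
I₂ = I₁ cos²(118° − 58°) = 0.4826 I₀ · cos²(60°) = 0.1206 I₀.
After rotation:
I₁ = I₀ cos²(20° − 12°) = I₀ cos²(8°) = 0.9806 I₀.
Angle between axes 1 and 2: 82°. I₂ = 0.9806 I₀ · cos²(82°) = 0.01899 I₀.
Ratio = 0.01899 / 0.1206 = 0.1574.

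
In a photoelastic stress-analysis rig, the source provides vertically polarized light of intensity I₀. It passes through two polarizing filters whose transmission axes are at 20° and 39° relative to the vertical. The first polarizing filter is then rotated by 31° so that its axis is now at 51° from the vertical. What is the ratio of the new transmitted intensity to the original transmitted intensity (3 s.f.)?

I_new/I_old ≈ 0.480

Before rotation:
I₁ = I₀ cos²(20° − 0°) = I₀ cos²(20°) = 0.883 I₀.
I₂ = I₁ cos²(39° − 20°) = 0.883 I₀ · cos²(19°) = 0.7894 I₀.
After rotation:
I₁ = I₀ cos²(51° − 0°) = I₀ cos²(51°) = 0.396 I₀.
I₂ = I₁ cos²(39° − 51°) = 0.396 I₀ · cos²(12°) = 0.3789 I₀.
Ratio = 0.3789 / 0.7894 = 0.48.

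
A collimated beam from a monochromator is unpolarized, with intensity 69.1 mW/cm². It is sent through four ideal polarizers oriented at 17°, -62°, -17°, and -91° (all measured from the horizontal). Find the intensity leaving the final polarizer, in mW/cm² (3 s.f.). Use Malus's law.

I ≈ 0.0478 mW/cm²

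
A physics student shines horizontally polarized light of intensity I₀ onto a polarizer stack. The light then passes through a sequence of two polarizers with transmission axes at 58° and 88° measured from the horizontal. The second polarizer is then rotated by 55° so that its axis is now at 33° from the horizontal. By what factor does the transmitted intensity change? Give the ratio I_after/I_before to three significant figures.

I_new/I_old ≈ 1.10

Before rotation:
I₁ = I₀ cos²(58° − 0°) = I₀ cos²(58°) = 0.2808 I₀.
I₂ = I₁ cos²(88° − 58°) = 0.2808 I₀ · cos²(30°) = 0.2106 I₀.
After rotation:
I₁ = I₀ cos²(58° − 0°) = I₀ cos²(58°) = 0.2808 I₀.
I₂ = I₁ cos²(33° − 58°) = 0.2808 I₀ · cos²(25°) = 0.2307 I₀.
Ratio = 0.2307 / 0.2106 = 1.095.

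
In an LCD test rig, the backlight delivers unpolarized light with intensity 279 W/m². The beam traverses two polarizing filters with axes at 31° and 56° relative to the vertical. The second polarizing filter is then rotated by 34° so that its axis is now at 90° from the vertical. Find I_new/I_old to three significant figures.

Before rotation:
Unpolarized light through the first polarizer → I₁ = ½ I₀, now polarized at 31°.
I₂ = I₁ cos²(56° − 31°) = 0.5 I₀ · cos²(25°) = 0.4107 I₀.
After rotation:
Unpolarized light through the first polarizer → I₁ = ½ I₀, now polarized at 31°.
I₂ = I₁ cos²(90° − 31°) = 0.5 I₀ · cos²(59°) = 0.1326 I₀.
Ratio = 0.1326 / 0.4107 = 0.3229.

I_new/I_old ≈ 0.323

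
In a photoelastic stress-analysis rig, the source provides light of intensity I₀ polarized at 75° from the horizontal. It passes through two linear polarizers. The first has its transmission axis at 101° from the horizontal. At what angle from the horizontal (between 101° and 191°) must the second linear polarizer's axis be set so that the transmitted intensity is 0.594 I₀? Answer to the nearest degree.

θ ≈ 132°

I₁ = I₀ cos²(101° − 75°) = I₀ cos²(26°) = 0.8078 I₀.
Need I₂/I₀ = 0.594, so cos²(θ − 101°) = 0.594 / 0.8078 = 0.7353.
θ − 101° = arccos(√0.7353) = 31.0°, giving θ ≈ 101 + 31.0 = 132.0°.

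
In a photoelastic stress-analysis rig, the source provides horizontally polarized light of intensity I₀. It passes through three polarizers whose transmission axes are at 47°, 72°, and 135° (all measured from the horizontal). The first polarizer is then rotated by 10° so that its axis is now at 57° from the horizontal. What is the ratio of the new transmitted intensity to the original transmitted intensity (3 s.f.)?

I_new/I_old ≈ 0.724

Before rotation:
By Malus's law, I₁ = I₀ cos²(47° − 0°) = I₀ cos²(47°) = 0.4651 I₀.
I₂ = I₁ cos²(72° − 47°) = 0.4651 I₀ · cos²(25°) = 0.382 I₀.
I₃ = I₂ cos²(135° − 72°) = 0.382 I₀ · cos²(63°) = 0.07874 I₀.
After rotation:
I₁ = I₀ cos²(57° − 0°) = I₀ cos²(57°) = 0.2966 I₀.
I₂ = I₁ cos²(72° − 57°) = 0.2966 I₀ · cos²(15°) = 0.2768 I₀.
I₃ = I₂ cos²(135° − 72°) = 0.2768 I₀ · cos²(63°) = 0.05704 I₀.
Ratio = 0.05704 / 0.07874 = 0.7244.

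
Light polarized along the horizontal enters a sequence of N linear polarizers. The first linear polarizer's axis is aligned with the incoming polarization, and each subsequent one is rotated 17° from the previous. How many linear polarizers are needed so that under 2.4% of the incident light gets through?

N = 43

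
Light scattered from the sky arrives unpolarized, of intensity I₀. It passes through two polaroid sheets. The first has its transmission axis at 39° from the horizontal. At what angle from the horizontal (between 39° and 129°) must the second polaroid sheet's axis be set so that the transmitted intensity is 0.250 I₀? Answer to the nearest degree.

Unpolarized light through the first polarizer → I₁ = ½ I₀, now polarized at 39°.
Need I₂/I₀ = 0.25, so cos²(θ − 39°) = 0.25 / 0.5 = 0.5.
θ − 39° = arccos(√0.5) = 45.0°, giving θ ≈ 39 + 45.0 = 84.0°.

θ ≈ 84°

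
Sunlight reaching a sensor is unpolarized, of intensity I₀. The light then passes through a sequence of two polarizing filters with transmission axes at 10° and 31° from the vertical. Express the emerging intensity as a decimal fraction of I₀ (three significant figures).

≈ 0.436 I₀

Unpolarized light through the first polarizer → I₁ = ½ I₀, now polarized at 10°.
I₂ = I₁ cos²(31° − 10°) = 0.5 I₀ · cos²(21°) = 0.4358 I₀.
Transmitted fraction = 0.4358.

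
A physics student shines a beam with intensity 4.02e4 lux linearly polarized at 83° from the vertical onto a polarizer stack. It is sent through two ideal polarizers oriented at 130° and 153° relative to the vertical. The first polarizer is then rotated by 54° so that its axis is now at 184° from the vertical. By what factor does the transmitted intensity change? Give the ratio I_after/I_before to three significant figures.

I_new/I_old ≈ 0.0679

Before rotation:
I₁ = I₀ cos²(130° − 83°) = I₀ cos²(47°) = 0.4651 I₀.
I₂ = I₁ cos²(153° − 130°) = 0.4651 I₀ · cos²(23°) = 0.3941 I₀.
After rotation:
I₁ = I₀ cos²(184° − 83°) = I₀ cos²(79°) = 0.03641 I₀.
I₂ = I₁ cos²(153° − 184°) = 0.03641 I₀ · cos²(31°) = 0.02675 I₀.
Ratio = 0.02675 / 0.3941 = 0.06788.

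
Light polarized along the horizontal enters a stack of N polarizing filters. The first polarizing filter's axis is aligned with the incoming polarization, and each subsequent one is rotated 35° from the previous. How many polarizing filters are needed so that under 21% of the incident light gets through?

First polarizer is aligned with the polarization: full transmission.
Each further stage multiplies by cos²(35°) = 0.671.
After N polarizers: T = 0.671^(N−1). Require T < 0.21 ⇒ N−1 > ln(0.21)/ln(0.671) = 3.91, so N−1 ≥ 4 and N = 5.
Check: N=5 gives T = 0.2027 < 0.21; N=4 gives T = 0.3021.

N = 5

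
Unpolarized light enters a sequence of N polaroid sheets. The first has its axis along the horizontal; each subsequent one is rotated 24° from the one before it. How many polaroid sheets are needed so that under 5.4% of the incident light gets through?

First polarizer halves the unpolarized light: factor 1/2.
Each further stage multiplies by cos²(24°) = 0.8346.
After N polarizers: T = 0.5·0.8346^(N−1). Require T < 0.054 ⇒ N−1 > ln(0.054/0.5)/ln(0.8346) = 12.31, so N−1 ≥ 13 and N = 14.
Check: N=14 gives T = 0.04764 < 0.054; N=13 gives T = 0.05708.

N = 14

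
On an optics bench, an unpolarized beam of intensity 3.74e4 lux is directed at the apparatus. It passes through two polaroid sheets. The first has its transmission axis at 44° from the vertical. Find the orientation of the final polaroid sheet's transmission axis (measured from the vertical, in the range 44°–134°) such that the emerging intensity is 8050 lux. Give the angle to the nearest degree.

θ ≈ 93°

Unpolarized light through the first polarizer → I₁ = ½ I₀, now polarized at 44°.
Target fraction: 8050 / 3.74e4 lux = 0.2152 of I₀.
Need I₂/I₀ = 0.2152, so cos²(θ − 44°) = 0.2152 / 0.5 = 0.4305.
θ − 44° = arccos(√0.4305) = 49.0°, giving θ ≈ 44 + 49.0 = 93.0°.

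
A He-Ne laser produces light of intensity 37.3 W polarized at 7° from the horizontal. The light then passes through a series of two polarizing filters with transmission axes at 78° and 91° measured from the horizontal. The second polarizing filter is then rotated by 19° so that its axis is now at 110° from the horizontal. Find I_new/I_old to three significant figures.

I_new/I_old ≈ 0.758

Before rotation:
I₁ = I₀ cos²(78° − 7°) = I₀ cos²(71°) = 0.106 I₀.
I₂ = I₁ cos²(91° − 78°) = 0.106 I₀ · cos²(13°) = 0.1006 I₀.
After rotation:
I₁ = I₀ cos²(78° − 7°) = I₀ cos²(71°) = 0.106 I₀.
I₂ = I₁ cos²(110° − 78°) = 0.106 I₀ · cos²(32°) = 0.07623 I₀.
Ratio = 0.07623 / 0.1006 = 0.7575.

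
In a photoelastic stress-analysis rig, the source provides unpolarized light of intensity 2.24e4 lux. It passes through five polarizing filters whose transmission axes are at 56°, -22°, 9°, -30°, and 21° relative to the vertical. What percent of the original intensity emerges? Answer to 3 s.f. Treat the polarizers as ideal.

Unpolarized light through the first polarizer → I₁ = 2.24e4 lux/2 = 1.12e+04 lux, polarized at 56°.
I₂ = I₁ · cos²(78°) = 1.12e+04 · 0.04323 = 484.1 lux.
I₃ = I₂ · cos²(31°) = 484.1 · 0.7347 = 355.7 lux.
I₄ = I₃ · cos²(39°) = 355.7 · 0.604 = 214.8 lux.
I₅ = I₄ · cos²(51°) = 214.8 · 0.396 = 85.09 lux.
That is 0.3798% of the incident intensity.

≈ 0.380%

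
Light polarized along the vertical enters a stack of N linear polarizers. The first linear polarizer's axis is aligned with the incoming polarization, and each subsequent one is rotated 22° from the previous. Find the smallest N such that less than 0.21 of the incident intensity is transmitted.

First polarizer is aligned with the polarization: full transmission.
Each further stage multiplies by cos²(22°) = 0.8597.
After N polarizers: T = 0.8597^(N−1). Require T < 0.21 ⇒ N−1 > ln(0.21)/ln(0.8597) = 10.32, so N−1 ≥ 11 and N = 12.
Check: N=12 gives T = 0.1895 < 0.21; N=11 gives T = 0.2205.

N = 12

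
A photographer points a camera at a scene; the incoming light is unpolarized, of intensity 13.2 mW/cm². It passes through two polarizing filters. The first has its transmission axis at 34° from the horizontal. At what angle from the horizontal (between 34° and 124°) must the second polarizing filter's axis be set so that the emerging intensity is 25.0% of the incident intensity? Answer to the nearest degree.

θ ≈ 79°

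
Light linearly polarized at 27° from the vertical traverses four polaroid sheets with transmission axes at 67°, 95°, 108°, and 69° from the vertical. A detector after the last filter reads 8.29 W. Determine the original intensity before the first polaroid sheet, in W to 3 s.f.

By Malus's law, I₁ = I₀ cos²(67° − 27°) = I₀ cos²(40°) = 0.5868 I₀.
I₂ = I₁ cos²(95° − 67°) = 0.5868 I₀ · cos²(28°) = 0.4575 I₀.
I₃ = I₂ cos²(108° − 95°) = 0.4575 I₀ · cos²(13°) = 0.4343 I₀.
I₄ = I₃ cos²(69° − 108°) = 0.4343 I₀ · cos²(39°) = 0.2623 I₀.
So 8.29 W = 0.2623 I₀, giving I₀ = 8.29/0.2623 = 31.6 W.

I₀ ≈ 31.6 W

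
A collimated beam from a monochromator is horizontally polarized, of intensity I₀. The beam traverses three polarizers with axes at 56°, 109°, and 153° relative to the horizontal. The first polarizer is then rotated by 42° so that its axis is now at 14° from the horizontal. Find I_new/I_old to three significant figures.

I_new/I_old ≈ 0.0631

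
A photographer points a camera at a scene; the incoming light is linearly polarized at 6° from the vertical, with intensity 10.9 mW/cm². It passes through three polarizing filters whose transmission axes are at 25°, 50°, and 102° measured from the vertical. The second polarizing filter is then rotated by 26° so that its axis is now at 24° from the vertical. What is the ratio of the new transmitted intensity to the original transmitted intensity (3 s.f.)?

Before rotation:
I₁ = I₀ cos²(25° − 6°) = I₀ cos²(19°) = 0.894 I₀.
I₂ = I₁ cos²(50° − 25°) = 0.894 I₀ · cos²(25°) = 0.7343 I₀.
I₃ = I₂ cos²(102° − 50°) = 0.7343 I₀ · cos²(52°) = 0.2783 I₀.
After rotation:
I₁ = I₀ cos²(25° − 6°) = I₀ cos²(19°) = 0.894 I₀.
I₂ = I₁ cos²(24° − 25°) = 0.894 I₀ · cos²(1°) = 0.8937 I₀.
I₃ = I₂ cos²(102° − 24°) = 0.8937 I₀ · cos²(78°) = 0.03863 I₀.
Ratio = 0.03863 / 0.2783 = 0.1388.

I_new/I_old ≈ 0.139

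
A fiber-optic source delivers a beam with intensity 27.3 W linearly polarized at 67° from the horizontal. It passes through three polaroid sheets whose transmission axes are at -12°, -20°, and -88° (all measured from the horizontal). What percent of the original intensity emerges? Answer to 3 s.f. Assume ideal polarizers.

≈ 0.501%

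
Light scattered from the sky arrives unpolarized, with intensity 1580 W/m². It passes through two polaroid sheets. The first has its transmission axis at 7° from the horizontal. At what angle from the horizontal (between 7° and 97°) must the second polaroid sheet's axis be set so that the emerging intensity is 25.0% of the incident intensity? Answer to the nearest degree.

θ ≈ 52°

Unpolarized light through the first polarizer → I₁ = ½ I₀, now polarized at 7°.
Need I₂/I₀ = 0.25, so cos²(θ − 7°) = 0.25 / 0.5 = 0.5.
θ − 7° = arccos(√0.5) = 45.0°, giving θ ≈ 7 + 45.0 = 52.0°.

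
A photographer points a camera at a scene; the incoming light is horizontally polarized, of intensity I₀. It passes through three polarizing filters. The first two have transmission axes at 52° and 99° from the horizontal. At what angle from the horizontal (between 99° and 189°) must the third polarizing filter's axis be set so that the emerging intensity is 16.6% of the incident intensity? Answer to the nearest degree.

θ ≈ 113°

I₁ = I₀ cos²(52° − 0°) = I₀ cos²(52°) = 0.379 I₀.
I₂ = I₁ cos²(99° − 52°) = 0.379 I₀ · cos²(47°) = 0.1763 I₀.
Need I₃/I₀ = 0.166, so cos²(θ − 99°) = 0.166 / 0.1763 = 0.9416.
θ − 99° = arccos(√0.9416) = 14.0°, giving θ ≈ 99 + 14.0 = 113.0°.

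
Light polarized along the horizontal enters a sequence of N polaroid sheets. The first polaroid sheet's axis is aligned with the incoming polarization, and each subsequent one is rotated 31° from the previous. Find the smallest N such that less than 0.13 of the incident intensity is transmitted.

First polarizer is aligned with the polarization: full transmission.
Each further stage multiplies by cos²(31°) = 0.7347.
After N polarizers: T = 0.7347^(N−1). Require T < 0.13 ⇒ N−1 > ln(0.13)/ln(0.7347) = 6.62, so N−1 ≥ 7 and N = 8.
Check: N=8 gives T = 0.1156 < 0.13; N=7 gives T = 0.1573.

N = 8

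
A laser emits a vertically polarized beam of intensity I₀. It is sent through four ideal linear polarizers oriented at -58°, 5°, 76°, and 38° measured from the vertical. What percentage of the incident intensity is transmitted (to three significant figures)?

I₁ = I₀ cos²(-58° − 0°) = I₀ cos²(58°) = 0.2808 I₀.
I₂ = I₁ cos²(5° + 58°) = 0.2808 I₀ · cos²(63°) = 0.05788 I₀.
I₃ = I₂ cos²(76° − 5°) = 0.05788 I₀ · cos²(71°) = 0.006135 I₀.
I₄ = I₃ cos²(38° − 76°) = 0.006135 I₀ · cos²(38°) = 0.003809 I₀.
That is 0.3809% of the incident intensity.

≈ 0.381%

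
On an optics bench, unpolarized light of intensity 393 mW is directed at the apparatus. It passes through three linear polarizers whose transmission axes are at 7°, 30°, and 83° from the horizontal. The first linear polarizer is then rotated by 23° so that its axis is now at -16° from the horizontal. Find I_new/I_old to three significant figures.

I_new/I_old ≈ 0.569

Before rotation:
Unpolarized light through the first polarizer → I₁ = ½ I₀, now polarized at 7°.
I₂ = I₁ cos²(30° − 7°) = 0.5 I₀ · cos²(23°) = 0.4237 I₀.
I₃ = I₂ cos²(83° − 30°) = 0.4237 I₀ · cos²(53°) = 0.1534 I₀.
After rotation:
Unpolarized light through the first polarizer → I₁ = ½ I₀, now polarized at -16°.
I₂ = I₁ cos²(30° + 16°) = 0.5 I₀ · cos²(46°) = 0.2413 I₀.
I₃ = I₂ cos²(83° − 30°) = 0.2413 I₀ · cos²(53°) = 0.08739 I₀.
Ratio = 0.08739 / 0.1534 = 0.5695.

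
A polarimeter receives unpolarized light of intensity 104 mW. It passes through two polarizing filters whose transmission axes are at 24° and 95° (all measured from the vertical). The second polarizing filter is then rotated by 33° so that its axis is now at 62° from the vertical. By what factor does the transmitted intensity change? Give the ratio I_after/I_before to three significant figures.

Before rotation:
Unpolarized light through the first polarizer → I₁ = ½ I₀, now polarized at 24°.
I₂ = I₁ cos²(95° − 24°) = 0.5 I₀ · cos²(71°) = 0.053 I₀.
After rotation:
Unpolarized light through the first polarizer → I₁ = ½ I₀, now polarized at 24°.
I₂ = I₁ cos²(62° − 24°) = 0.5 I₀ · cos²(38°) = 0.3105 I₀.
Ratio = 0.3105 / 0.053 = 5.858.

I_new/I_old ≈ 5.86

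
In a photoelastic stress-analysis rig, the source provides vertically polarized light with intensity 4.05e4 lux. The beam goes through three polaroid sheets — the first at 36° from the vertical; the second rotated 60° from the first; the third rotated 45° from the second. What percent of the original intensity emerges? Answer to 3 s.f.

≈ 8.18%

By Malus's law, I₁ = 4.05e4 lux · cos²(36°) = 2.651e+04 lux.
I₂ = I₁ · cos²(60°) = 2.651e+04 · 0.25 = 6627 lux.
I₃ = I₂ · cos²(45°) = 6627 · 0.5 = 3313 lux.
That is 8.181% of the incident intensity.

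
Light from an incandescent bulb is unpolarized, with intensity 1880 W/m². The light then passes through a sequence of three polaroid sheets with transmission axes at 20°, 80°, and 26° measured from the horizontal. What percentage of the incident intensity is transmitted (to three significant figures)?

Unpolarized light through the first polarizer → I₁ = 1880 W/m²/2 = 940 W/m², polarized at 20°.
I₂ = I₁ · cos²(60°) = 940 · 0.25 = 235 W/m².
I₃ = I₂ · cos²(54°) = 235 · 0.3455 = 81.19 W/m².
That is 4.319% of the incident intensity.

≈ 4.32%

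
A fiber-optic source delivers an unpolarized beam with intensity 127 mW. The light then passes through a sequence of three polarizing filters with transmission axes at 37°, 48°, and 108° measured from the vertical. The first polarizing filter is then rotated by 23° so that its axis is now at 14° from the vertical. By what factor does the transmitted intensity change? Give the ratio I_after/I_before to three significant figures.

Before rotation:
Unpolarized light through the first polarizer → I₁ = ½ I₀, now polarized at 37°.
I₂ = I₁ cos²(48° − 37°) = 0.5 I₀ · cos²(11°) = 0.4818 I₀.
I₃ = I₂ cos²(108° − 48°) = 0.4818 I₀ · cos²(60°) = 0.1204 I₀.
After rotation:
Unpolarized light through the first polarizer → I₁ = ½ I₀, now polarized at 14°.
I₂ = I₁ cos²(48° − 14°) = 0.5 I₀ · cos²(34°) = 0.3437 I₀.
I₃ = I₂ cos²(108° − 48°) = 0.3437 I₀ · cos²(60°) = 0.08591 I₀.
Ratio = 0.08591 / 0.1204 = 0.7133.

I_new/I_old ≈ 0.713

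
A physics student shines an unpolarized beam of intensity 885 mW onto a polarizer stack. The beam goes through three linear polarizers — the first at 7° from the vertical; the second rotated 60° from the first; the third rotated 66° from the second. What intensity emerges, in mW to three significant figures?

Unpolarized light through the first polarizer → I₁ = 885 mW/2 = 442.5 mW, polarized at 7°.
I₂ = I₁ · cos²(60°) = 442.5 · 0.25 = 110.6 mW.
I₃ = I₂ · cos²(66°) = 110.6 · 0.1654 = 18.3 mW.

I ≈ 18.3 mW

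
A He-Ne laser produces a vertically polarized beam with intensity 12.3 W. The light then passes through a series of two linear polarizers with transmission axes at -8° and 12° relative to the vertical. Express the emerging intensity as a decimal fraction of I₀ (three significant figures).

I₁ = 12.3 W · cos²(8°) = 12.06 W.
I₂ = I₁ · cos²(20°) = 12.06 · 0.883 = 10.65 W.
Transmitted fraction = 0.8659.

I/I₀ ≈ 0.866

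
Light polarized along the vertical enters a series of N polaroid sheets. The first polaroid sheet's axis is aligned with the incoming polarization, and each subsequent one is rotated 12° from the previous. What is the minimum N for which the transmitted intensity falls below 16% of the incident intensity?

N = 43

First polarizer is aligned with the polarization: full transmission.
Each further stage multiplies by cos²(12°) = 0.9568.
After N polarizers: T = 0.9568^(N−1). Require T < 0.16 ⇒ N−1 > ln(0.16)/ln(0.9568) = 41.47, so N−1 ≥ 42 and N = 43.
Check: N=43 gives T = 0.1563 < 0.16; N=42 gives T = 0.1634.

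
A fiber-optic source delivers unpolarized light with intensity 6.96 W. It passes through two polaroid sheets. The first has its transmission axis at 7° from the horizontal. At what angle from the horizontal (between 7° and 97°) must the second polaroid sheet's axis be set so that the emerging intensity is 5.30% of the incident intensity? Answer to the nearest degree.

θ ≈ 78°

Unpolarized light through the first polarizer → I₁ = ½ I₀, now polarized at 7°.
Need I₂/I₀ = 0.053, so cos²(θ − 7°) = 0.053 / 0.5 = 0.106.
θ − 7° = arccos(√0.106) = 71.0°, giving θ ≈ 7 + 71.0 = 78.0°.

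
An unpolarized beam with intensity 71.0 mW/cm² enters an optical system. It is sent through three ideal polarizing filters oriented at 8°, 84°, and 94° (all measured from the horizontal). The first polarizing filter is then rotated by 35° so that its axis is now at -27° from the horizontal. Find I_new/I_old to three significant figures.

Before rotation:
Unpolarized light through the first polarizer → I₁ = ½ I₀, now polarized at 8°.
I₂ = I₁ cos²(84° − 8°) = 0.5 I₀ · cos²(76°) = 0.02926 I₀.
I₃ = I₂ cos²(94° − 84°) = 0.02926 I₀ · cos²(10°) = 0.02838 I₀.
After rotation:
Unpolarized light through the first polarizer → I₁ = ½ I₀, now polarized at -27°.
Angle between axes 1 and 2: 69°. I₂ = 0.5 I₀ · cos²(69°) = 0.06421 I₀.
I₃ = I₂ cos²(94° − 84°) = 0.06421 I₀ · cos²(10°) = 0.06228 I₀.
Ratio = 0.06228 / 0.02838 = 2.194.

I_new/I_old ≈ 2.19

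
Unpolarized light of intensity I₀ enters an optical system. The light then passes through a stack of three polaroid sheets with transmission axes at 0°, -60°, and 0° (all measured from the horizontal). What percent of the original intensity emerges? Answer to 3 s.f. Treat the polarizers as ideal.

≈ 3.13%

Unpolarized light through the first polarizer → I₁ = ½ I₀, now polarized at 0°.
I₂ = I₁ cos²(-60° − 0°) = 0.5 I₀ · cos²(60°) = 0.125 I₀.
I₃ = I₂ cos²(0° + 60°) = 0.125 I₀ · cos²(60°) = 0.03125 I₀.
That is 3.125% of the incident intensity.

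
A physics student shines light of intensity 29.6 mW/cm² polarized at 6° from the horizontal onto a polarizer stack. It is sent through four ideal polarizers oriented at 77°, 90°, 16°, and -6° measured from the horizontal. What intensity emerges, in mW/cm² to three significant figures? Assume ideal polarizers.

By Malus's law, I₁ = 29.6 mW/cm² · cos²(71°) = 3.137 mW/cm².
I₂ = I₁ · cos²(13°) = 3.137 · 0.9494 = 2.979 mW/cm².
I₃ = I₂ · cos²(74°) = 2.979 · 0.07598 = 0.2263 mW/cm².
I₄ = I₃ · cos²(22°) = 0.2263 · 0.8597 = 0.1946 mW/cm².

I ≈ 0.195 mW/cm²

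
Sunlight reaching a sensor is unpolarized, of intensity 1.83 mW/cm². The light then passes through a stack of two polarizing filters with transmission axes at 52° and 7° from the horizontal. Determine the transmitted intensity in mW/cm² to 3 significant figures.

Unpolarized light through the first polarizer → I₁ = 1.83 mW/cm²/2 = 0.915 mW/cm², polarized at 52°.
I₂ = I₁ · cos²(45°) = 0.915 · 0.5 = 0.4575 mW/cm².

I ≈ 0.458 mW/cm²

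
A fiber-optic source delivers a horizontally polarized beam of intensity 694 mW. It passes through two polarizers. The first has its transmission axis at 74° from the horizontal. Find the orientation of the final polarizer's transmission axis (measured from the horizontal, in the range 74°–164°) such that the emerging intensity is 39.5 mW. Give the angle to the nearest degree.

I₁ = I₀ cos²(74° − 0°) = I₀ cos²(74°) = 0.07598 I₀.
Target fraction: 39.5 / 694 mW = 0.05692 of I₀.
Need I₂/I₀ = 0.05692, so cos²(θ − 74°) = 0.05692 / 0.07598 = 0.7491.
θ − 74° = arccos(√0.7491) = 30.1°, giving θ ≈ 74 + 30.1 = 104.1°.

θ ≈ 104°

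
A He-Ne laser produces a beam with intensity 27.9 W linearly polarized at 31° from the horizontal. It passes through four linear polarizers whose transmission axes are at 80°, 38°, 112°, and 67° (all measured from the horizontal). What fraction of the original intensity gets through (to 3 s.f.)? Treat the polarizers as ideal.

I/I₀ ≈ 0.00903

I₁ = 27.9 W · cos²(49°) = 12.01 W.
I₂ = I₁ · cos²(42°) = 12.01 · 0.5523 = 6.632 W.
I₃ = I₂ · cos²(74°) = 6.632 · 0.07598 = 0.5039 W.
I₄ = I₃ · cos²(45°) = 0.5039 · 0.5 = 0.2519 W.
Transmitted fraction = 0.00903.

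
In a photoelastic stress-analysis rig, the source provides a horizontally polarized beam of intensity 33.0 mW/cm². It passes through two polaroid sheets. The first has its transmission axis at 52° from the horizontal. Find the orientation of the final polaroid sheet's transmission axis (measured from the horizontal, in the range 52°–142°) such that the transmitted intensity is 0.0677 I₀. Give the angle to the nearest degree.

I₁ = I₀ cos²(52° − 0°) = I₀ cos²(52°) = 0.379 I₀.
Need I₂/I₀ = 0.0677, so cos²(θ − 52°) = 0.0677 / 0.379 = 0.1786.
θ − 52° = arccos(√0.1786) = 65.0°, giving θ ≈ 52 + 65.0 = 117.0°.

θ ≈ 117°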